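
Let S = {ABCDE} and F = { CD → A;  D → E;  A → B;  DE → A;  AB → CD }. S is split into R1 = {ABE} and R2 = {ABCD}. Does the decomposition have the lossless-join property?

Yes

Common attributes: R1 ∩ R2 = {AB}.
Closure of {AB}: AB → CD applies, adding CD; D → E applies, adding E. So (AB)⁺ = {ABCDE}.
This closure contains every attribute of R1, so R1 ∩ R2 → R1. The join is lossless.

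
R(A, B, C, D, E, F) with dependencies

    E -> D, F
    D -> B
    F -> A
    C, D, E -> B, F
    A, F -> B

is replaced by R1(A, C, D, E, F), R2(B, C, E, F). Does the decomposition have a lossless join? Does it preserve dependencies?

lossless but not dependency-preserving

Lossless test: (C, E, F)⁺ = {A, B, C, D, E, F}, which contains all of one fragment — lossless.
Dependency preservation: the restricted closure of {D} across the fragments never reaches {B}, so D → B cannot be enforced without a join — not preserved.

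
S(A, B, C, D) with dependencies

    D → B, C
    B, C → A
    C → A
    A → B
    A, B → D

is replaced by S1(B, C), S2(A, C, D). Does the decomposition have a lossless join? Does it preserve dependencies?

lossless and dependency-preserving

Lossless test: (C)⁺ = {A, B, C, D}, which contains all of one fragment — lossless.
Dependency preservation: D → B, C; B, C → A; A → B; A, B → D are not contained in any single fragment, but the restricted closure of each left-hand side across the fragments still reaches the right-hand side; the remaining FDs each lie inside some fragment. All dependencies are preserved.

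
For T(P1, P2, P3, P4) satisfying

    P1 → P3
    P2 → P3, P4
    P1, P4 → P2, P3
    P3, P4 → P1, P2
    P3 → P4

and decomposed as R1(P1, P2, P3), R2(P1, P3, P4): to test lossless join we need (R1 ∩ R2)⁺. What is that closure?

P1, P2, P3, P4

R1 ∩ R2 = {P1, P3}.
P3 → P4 applies, adding P4
P1, P4 → P2, P3 applies, adding P2
Closure: {P1, P2, P3, P4}.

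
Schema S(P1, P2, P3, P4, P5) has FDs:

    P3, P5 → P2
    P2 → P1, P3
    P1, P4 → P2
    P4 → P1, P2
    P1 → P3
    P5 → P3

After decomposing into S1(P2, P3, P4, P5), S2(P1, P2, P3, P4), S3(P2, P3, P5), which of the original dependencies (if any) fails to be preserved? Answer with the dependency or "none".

P3, P5 → P2 lies within S1.
P2 → P1, P3 lies within S2.
P1, P4 → P2 lies within S2.
P4 → P1, P2 lies within S2.
P1 → P3 lies within S2.
P5 → P3 lies within S1.
Every dependency is enforceable on the fragments, so the decomposition is dependency-preserving.

none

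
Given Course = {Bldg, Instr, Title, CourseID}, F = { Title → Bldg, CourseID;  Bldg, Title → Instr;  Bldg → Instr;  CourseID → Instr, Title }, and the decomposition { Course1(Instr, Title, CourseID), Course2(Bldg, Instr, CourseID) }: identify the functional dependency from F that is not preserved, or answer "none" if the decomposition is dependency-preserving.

Title → Bldg, CourseID: restricted closure across fragments reaches Bldg, CourseID.
Bldg, Title → Instr: restricted closure across fragments reaches Instr.
Bldg → Instr lies within Course2.
CourseID → Instr, Title lies within Course1.
Every dependency is enforceable on the fragments, so the decomposition is dependency-preserving.

none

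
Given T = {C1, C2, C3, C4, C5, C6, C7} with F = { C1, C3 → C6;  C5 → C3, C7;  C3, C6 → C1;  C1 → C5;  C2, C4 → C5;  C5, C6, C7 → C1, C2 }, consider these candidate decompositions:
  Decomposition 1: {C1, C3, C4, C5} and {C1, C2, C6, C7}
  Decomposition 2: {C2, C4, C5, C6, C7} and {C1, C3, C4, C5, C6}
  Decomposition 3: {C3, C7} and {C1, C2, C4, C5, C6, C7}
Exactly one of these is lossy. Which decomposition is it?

Decomposition 1: common = {C1}, closure = {C1, C2, C3, C5, C6, C7} → lossless.
Decomposition 2: common = {C4, C5, C6}, closure = {C1, C2, C3, C4, C5, C6, C7} → lossless.
Decomposition 3: common = {C7}, closure = {C7} → lossy.

Decomposition 3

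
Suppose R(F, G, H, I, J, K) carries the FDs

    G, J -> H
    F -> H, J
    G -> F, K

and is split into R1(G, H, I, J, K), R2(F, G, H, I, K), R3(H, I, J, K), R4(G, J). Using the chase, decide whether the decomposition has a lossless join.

Yes

Chase test. Columns are F, G, H, I, J, K; row i has aⱼ where attribute j ∈ Ri, else bᵢⱼ.
Initial tableau (one row per fragment):
  row 1: b11 a2 a3 a4 a5 a6
  row 2: a1 a2 a3 a4 b25 a6
  row 3: b31 b32 a3 a4 a5 a6
  row 4: b41 a2 b43 b44 a5 b46
Rows 1 and 4 agree on G, J; apply G, J→H and equate their H entries.
Rows 1 and 2 agree on G; apply G→F, K and equate their F, K entries.
Rows 1 and 4 agree on G; apply G→F, K and equate their F, K entries.
Rows 1 and 2 agree on F; apply F→H, J and equate their H, J entries.
Row 1 is now all distinguished symbols — the join is lossless.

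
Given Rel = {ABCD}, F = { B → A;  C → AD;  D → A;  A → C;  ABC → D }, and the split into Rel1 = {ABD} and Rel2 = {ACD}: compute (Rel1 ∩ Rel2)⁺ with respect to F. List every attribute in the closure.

Rel1 ∩ Rel2 = {AD}.
A → C applies, adding C
Closure: {ACD}.

ACD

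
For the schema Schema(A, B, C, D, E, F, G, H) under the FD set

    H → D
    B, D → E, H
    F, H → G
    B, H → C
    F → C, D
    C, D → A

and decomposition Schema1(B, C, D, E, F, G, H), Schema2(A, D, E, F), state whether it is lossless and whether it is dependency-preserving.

Lossless test: (D, E, F)⁺ = {A, C, D, E, F}, which contains all of one fragment — lossless.
Dependency preservation: the restricted closure of {C, D} across the fragments never reaches {A}, so C, D → A cannot be enforced without a join — not preserved.

lossless but not dependency-preserving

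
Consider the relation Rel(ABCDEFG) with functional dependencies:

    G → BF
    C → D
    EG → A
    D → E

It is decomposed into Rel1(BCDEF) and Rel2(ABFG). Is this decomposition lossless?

Common attributes: Rel1 ∩ Rel2 = {BF}.
No dependency enlarges {BF}, so (BF)⁺ = {BF}.
The closure contains neither all of Rel1 = {BCDEF} nor all of Rel2 = {ABFG}, so the common attributes are not a superkey of either fragment. The join is lossy.

No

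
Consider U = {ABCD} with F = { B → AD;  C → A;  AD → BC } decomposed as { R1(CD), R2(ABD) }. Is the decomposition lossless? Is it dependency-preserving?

Lossless test: (D)⁺ = {D}, which is a superkey of neither fragment — lossy.
Dependency preservation: the restricted closure of {C} across the fragments never reaches {A}, so C → A cannot be enforced without a join — not preserved.

lossy and not dependency-preserving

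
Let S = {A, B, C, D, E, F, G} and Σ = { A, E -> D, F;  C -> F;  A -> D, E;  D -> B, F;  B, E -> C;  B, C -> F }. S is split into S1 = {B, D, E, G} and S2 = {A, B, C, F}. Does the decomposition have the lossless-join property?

Common attributes: S1 ∩ S2 = {B}.
No dependency enlarges {B}, so (B)⁺ = {B}.
The closure contains neither all of S1 = {B, D, E, G} nor all of S2 = {A, B, C, F}, so the common attributes are not a superkey of either fragment. The join is lossy.

No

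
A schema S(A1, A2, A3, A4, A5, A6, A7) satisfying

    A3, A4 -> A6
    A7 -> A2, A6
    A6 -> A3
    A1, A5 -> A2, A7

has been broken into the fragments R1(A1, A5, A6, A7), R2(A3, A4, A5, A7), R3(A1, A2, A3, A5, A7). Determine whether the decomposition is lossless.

No

Chase test. Columns are A1, A2, A3, A4, A5, A6, A7; row i has aⱼ where attribute j ∈ Ri, else bᵢⱼ.
Initial tableau (one row per fragment):
  row 1: a1 b12 b13 b14 a5 a6 a7
  row 2: b21 b22 a3 a4 a5 b26 a7
  row 3: a1 a2 a3 b34 a5 b36 a7
Rows 1 and 2 agree on A7; apply A7→A2, A6 and equate their A2, A6 entries.
Rows 1 and 3 agree on A7; apply A7→A2, A6 and equate their A2, A6 entries.
Rows 1 and 2 agree on A6; apply A6→A3 and equate their A3 entries.
No row becomes fully distinguished — the join is lossy.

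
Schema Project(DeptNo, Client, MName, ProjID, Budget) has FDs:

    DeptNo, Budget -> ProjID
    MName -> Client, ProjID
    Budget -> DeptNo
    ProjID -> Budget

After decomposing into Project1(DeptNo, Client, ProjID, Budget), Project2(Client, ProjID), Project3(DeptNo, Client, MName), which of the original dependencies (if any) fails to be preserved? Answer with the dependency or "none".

Check MName → Client, ProjID: no single fragment contains all of {Client, MName, ProjID}, and the restricted closure of {MName} across the fragments never reaches {Client, ProjID}.
DeptNo, Budget → ProjID is preserved.
Budget → DeptNo is preserved.
ProjID → Budget is preserved.

MName -> Client, ProjID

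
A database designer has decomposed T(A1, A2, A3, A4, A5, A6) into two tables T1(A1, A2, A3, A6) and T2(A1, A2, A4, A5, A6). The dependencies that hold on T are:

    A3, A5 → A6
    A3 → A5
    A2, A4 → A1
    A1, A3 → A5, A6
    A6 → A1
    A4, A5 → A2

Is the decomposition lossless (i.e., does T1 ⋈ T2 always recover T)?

No

Common attributes: T1 ∩ T2 = {A1, A2, A6}.
No dependency enlarges {A1, A2, A6}, so (A1, A2, A6)⁺ = {A1, A2, A6}.
The closure contains neither all of T1 = {A1, A2, A3, A6} nor all of T2 = {A1, A2, A4, A5, A6}, so the common attributes are not a superkey of either fragment. The join is lossy.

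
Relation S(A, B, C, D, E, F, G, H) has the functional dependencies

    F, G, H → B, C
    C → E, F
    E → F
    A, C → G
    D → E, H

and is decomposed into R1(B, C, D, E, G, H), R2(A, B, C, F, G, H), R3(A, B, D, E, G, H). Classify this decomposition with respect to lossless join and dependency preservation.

Lossless test (chase): Rows 1 and 2 agree on C; apply C→E, F and equate their E, F entries. Rows 1 and 3 agree on E; apply E→F and equate their F entries. Rows 1 and 3 agree on F, G, H; apply F, G, H→B, C and equate their B, C entries. Row 3 is now all distinguished symbols — the join is lossless.
Dependency preservation: the restricted closure of {E} across the fragments never reaches {F}, so E → F cannot be enforced without a join — not preserved.

lossless but not dependency-preserving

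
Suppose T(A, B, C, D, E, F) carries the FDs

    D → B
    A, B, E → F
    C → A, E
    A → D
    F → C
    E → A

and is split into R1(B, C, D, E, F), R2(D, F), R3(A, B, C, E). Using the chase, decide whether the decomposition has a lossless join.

Yes

Chase test. Columns are A, B, C, D, E, F; row i has aⱼ where attribute j ∈ Ri, else bᵢⱼ.
Initial tableau (one row per fragment):
  row 1: b11 a2 a3 a4 a5 a6
  row 2: b21 b22 b23 a4 b25 a6
  row 3: a1 a2 a3 b34 a5 b36
Rows 1 and 2 agree on D; apply D→B and equate their B entries.
Rows 1 and 3 agree on C; apply C→A, E and equate their A, E entries.
Rows 1 and 3 agree on A; apply A→D and equate their D entries.
Rows 1 and 2 agree on F; apply F→C and equate their C entries.
Rows 1 and 3 agree on A, B, E; apply A, B, E→F and equate their F entries.
Rows 1 and 2 agree on C; apply C→A, E and equate their A, E entries.
Row 1 is now all distinguished symbols — the join is lossless.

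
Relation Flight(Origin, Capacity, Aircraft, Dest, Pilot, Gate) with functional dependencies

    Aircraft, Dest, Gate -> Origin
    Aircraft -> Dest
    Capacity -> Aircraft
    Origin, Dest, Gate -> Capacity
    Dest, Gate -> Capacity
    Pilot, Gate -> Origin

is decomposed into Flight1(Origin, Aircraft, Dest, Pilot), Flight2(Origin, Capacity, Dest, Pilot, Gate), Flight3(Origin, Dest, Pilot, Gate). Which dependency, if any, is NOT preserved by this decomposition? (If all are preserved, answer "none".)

Check Capacity → Aircraft: no single fragment contains all of {Capacity, Aircraft}, and the restricted closure of {Capacity} across the fragments never reaches {Aircraft}.
Aircraft, Dest, Gate → Origin is preserved.
Aircraft → Dest is preserved.
Origin, Dest, Gate → Capacity is preserved.
Dest, Gate → Capacity is preserved.
Pilot, Gate → Origin is preserved.

Capacity -> Aircraft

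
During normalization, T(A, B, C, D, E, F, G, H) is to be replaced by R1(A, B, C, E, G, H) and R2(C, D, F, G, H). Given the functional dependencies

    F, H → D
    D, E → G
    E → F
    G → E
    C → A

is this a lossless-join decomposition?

Yes

Common attributes: R1 ∩ R2 = {C, G, H}.
Closure of {C, G, H}: G → E applies, adding E; C → A applies, adding A; E → F applies, adding F; F, H → D applies, adding D. So (C, G, H)⁺ = {A, C, D, E, F, G, H}.
This closure contains every attribute of R2, so R1 ∩ R2 → R2. The join is lossless.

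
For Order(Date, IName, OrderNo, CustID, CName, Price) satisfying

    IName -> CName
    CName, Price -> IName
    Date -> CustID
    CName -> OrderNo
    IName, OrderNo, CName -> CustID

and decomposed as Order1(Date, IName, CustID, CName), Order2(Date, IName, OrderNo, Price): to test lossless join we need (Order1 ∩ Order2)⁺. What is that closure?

Order1 ∩ Order2 = {Date, IName}.
IName → CName applies, adding CName
Date → CustID applies, adding CustID
CName → OrderNo applies, adding OrderNo
Closure: {Date, IName, OrderNo, CustID, CName}.

Date, IName, OrderNo, CustID, CName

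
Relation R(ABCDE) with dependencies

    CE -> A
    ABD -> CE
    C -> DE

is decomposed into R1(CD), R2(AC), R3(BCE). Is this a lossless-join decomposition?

Chase test. Columns are ABCDE; row i has aⱼ where attribute j ∈ Ri, else bᵢⱼ.
Initial tableau (one row per fragment):
  row 1: b11 b12 a3 a4 b15
  row 2: a1 b22 a3 b24 b25
  row 3: b31 a2 a3 b34 a5
Rows 1 and 2 agree on C; apply C→DE and equate their DE entries.
Rows 1 and 3 agree on C; apply C→DE and equate their DE entries.
Rows 1 and 2 agree on CE; apply CE→A and equate their A entries.
Rows 1 and 3 agree on CE; apply CE→A and equate their A entries.
Row 3 is now all distinguished symbols — the join is lossless.

Yes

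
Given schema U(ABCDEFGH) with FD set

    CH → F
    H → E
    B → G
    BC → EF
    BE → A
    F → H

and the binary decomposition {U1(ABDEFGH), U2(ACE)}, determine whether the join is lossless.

No

Common attributes: U1 ∩ U2 = {AE}.
No dependency enlarges {AE}, so (AE)⁺ = {AE}.
The closure contains neither all of U1 = {ABDEFGH} nor all of U2 = {ACE}, so the common attributes are not a superkey of either fragment. The join is lossy.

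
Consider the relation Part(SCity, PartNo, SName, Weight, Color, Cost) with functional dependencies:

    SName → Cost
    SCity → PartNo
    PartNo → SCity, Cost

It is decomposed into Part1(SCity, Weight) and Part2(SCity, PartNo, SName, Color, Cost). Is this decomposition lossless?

No

Common attributes: Part1 ∩ Part2 = {SCity}.
Closure of {SCity}: SCity → PartNo applies, adding PartNo; PartNo → SCity, Cost applies, adding Cost. So (SCity)⁺ = {SCity, PartNo, Cost}.
The closure contains neither all of Part1 = {SCity, Weight} nor all of Part2 = {SCity, PartNo, SName, Color, Cost}, so the common attributes are not a superkey of either fragment. The join is lossy.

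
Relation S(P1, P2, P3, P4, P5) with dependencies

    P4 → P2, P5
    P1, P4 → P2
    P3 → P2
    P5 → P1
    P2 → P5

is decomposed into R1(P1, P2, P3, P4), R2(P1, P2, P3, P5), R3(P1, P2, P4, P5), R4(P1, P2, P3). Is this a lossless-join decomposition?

Yes

Chase test. Columns are P1, P2, P3, P4, P5; row i has aⱼ where attribute j ∈ Ri, else bᵢⱼ.
Initial tableau (one row per fragment):
  row 1: a1 a2 a3 a4 b15
  row 2: a1 a2 a3 b24 a5
  row 3: a1 a2 b33 a4 a5
  row 4: a1 a2 a3 b44 b45
Rows 1 and 3 agree on P4; apply P4→P2, P5 and equate their P2, P5 entries.
Rows 1 and 4 agree on P2; apply P2→P5 and equate their P5 entries.
Row 1 is now all distinguished symbols — the join is lossless.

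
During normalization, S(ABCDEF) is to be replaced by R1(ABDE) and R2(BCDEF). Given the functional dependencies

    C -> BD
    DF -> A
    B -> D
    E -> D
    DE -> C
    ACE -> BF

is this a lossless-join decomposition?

No

Common attributes: R1 ∩ R2 = {BDE}.
Closure of {BDE}: DE → C applies, adding C. So (BDE)⁺ = {BCDE}.
The closure contains neither all of R1 = {ABDE} nor all of R2 = {BCDEF}, so the common attributes are not a superkey of either fragment. The join is lossy.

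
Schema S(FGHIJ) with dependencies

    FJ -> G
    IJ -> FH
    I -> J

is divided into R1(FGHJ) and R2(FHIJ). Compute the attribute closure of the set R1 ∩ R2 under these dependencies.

FGHJ

R1 ∩ R2 = {FHJ}.
FJ → G applies, adding G
Closure: {FGHJ}.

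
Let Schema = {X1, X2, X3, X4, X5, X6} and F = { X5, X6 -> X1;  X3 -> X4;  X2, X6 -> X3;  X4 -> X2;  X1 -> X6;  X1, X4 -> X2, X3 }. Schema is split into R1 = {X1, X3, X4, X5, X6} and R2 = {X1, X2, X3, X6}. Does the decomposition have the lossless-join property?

Yes

Common attributes: R1 ∩ R2 = {X1, X3, X6}.
Closure of {X1, X3, X6}: X3 → X4 applies, adding X4; X4 → X2 applies, adding X2. So (X1, X3, X6)⁺ = {X1, X2, X3, X4, X6}.
This closure contains every attribute of R2, so R1 ∩ R2 → R2. The join is lossless.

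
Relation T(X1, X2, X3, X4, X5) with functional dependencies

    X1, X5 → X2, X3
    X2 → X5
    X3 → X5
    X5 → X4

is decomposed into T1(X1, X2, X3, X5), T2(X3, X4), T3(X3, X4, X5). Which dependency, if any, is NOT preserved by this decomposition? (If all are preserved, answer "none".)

none

X1, X5 → X2, X3 lies within T1.
X2 → X5 lies within T1.
X3 → X5 lies within T1.
X5 → X4 lies within T3.
Every dependency is enforceable on the fragments, so the decomposition is dependency-preserving.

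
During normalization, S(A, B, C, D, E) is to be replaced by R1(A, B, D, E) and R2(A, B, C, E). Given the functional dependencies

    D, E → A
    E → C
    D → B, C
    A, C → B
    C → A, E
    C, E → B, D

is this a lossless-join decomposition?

Common attributes: R1 ∩ R2 = {A, B, E}.
Closure of {A, B, E}: E → C applies, adding C; C, E → B, D applies, adding D. So (A, B, E)⁺ = {A, B, C, D, E}.
This closure contains every attribute of R1, so R1 ∩ R2 → R1. The join is lossless.

Yes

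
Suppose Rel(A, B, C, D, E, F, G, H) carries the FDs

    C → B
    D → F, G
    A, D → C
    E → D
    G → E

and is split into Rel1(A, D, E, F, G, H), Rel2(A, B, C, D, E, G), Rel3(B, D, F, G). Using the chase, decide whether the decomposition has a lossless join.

Yes

Chase test. Columns are A, B, C, D, E, F, G, H; row i has aⱼ where attribute j ∈ Reli, else bᵢⱼ.
Initial tableau (one row per fragment):
  row 1: a1 b12 b13 a4 a5 a6 a7 a8
  row 2: a1 a2 a3 a4 a5 b26 a7 b28
  row 3: b31 a2 b33 a4 b35 a6 a7 b38
Rows 1 and 2 agree on D; apply D→F, G and equate their F, G entries.
Rows 1 and 2 agree on A, D; apply A, D→C and equate their C entries.
Rows 1 and 3 agree on G; apply G→E and equate their E entries.
Rows 1 and 2 agree on C; apply C→B and equate their B entries.
Row 1 is now all distinguished symbols — the join is lossless.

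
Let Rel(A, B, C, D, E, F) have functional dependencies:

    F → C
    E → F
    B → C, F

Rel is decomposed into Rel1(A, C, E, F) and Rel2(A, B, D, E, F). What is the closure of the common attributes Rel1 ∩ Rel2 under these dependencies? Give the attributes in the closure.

Rel1 ∩ Rel2 = {A, E, F}.
F → C applies, adding C
Closure: {A, C, E, F}.

A, C, E, F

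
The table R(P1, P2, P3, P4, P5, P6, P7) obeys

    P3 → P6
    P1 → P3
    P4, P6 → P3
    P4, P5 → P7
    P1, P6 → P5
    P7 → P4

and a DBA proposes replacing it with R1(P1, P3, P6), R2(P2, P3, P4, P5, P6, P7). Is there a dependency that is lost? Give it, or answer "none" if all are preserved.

P1, P6 → P5

Check P1, P6 → P5: no single fragment contains all of {P1, P5, P6}, and the restricted closure of {P1, P6} across the fragments never reaches {P5}.
P3 → P6 is preserved.
P1 → P3 is preserved.
P4, P6 → P3 is preserved.
P4, P5 → P7 is preserved.
P7 → P4 is preserved.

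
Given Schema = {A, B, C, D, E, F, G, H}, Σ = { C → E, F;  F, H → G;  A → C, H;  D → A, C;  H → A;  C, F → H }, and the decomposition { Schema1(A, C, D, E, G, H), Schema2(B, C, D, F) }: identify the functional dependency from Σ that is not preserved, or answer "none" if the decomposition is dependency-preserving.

C → E, F: restricted closure across fragments reaches E, F.
F, H → G: restricted closure across fragments reaches G.
A → C, H lies within Schema1.
D → A, C lies within Schema1.
H → A lies within Schema1.
C, F → H: restricted closure across fragments reaches H.
Every dependency is enforceable on the fragments, so the decomposition is dependency-preserving.

none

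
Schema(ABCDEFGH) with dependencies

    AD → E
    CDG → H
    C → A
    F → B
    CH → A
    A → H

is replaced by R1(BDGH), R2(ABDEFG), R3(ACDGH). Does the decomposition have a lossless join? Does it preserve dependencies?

Lossless test (chase): Rows 2 and 3 agree on AD; apply AD→E and equate their E entries. Rows 2 and 3 agree on A; apply A→H and equate their H entries. No row becomes fully distinguished — the join is lossy.
Dependency preservation: every FD's attributes lie within a single fragment, so each can be enforced locally — preserved.

lossy but dependency-preserving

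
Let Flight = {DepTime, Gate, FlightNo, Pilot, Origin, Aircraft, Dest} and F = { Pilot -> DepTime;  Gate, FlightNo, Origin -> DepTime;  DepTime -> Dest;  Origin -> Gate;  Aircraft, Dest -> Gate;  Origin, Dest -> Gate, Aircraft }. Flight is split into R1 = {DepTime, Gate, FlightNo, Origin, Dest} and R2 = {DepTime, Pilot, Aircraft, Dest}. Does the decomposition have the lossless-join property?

Common attributes: R1 ∩ R2 = {DepTime, Dest}.
No dependency enlarges {DepTime, Dest}, so (DepTime, Dest)⁺ = {DepTime, Dest}.
The closure contains neither all of R1 = {DepTime, Gate, FlightNo, Origin, Dest} nor all of R2 = {DepTime, Pilot, Aircraft, Dest}, so the common attributes are not a superkey of either fragment. The join is lossy.

No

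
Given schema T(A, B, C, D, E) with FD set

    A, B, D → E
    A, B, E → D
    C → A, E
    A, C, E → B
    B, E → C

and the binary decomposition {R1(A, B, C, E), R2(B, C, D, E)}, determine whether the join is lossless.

Common attributes: R1 ∩ R2 = {B, C, E}.
Closure of {B, C, E}: C → A, E applies, adding A; A, B, E → D applies, adding D. So (B, C, E)⁺ = {A, B, C, D, E}.
This closure contains every attribute of R1, so R1 ∩ R2 → R1. The join is lossless.

Yes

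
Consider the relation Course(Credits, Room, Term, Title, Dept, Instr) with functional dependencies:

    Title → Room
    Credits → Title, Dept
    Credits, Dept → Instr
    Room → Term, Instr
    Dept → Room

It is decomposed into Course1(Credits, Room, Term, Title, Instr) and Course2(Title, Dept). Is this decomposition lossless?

No

Common attributes: Course1 ∩ Course2 = {Title}.
Closure of {Title}: Title → Room applies, adding Room; Room → Term, Instr applies, adding Term, Instr. So (Title)⁺ = {Room, Term, Title, Instr}.
The closure contains neither all of Course1 = {Credits, Room, Term, Title, Instr} nor all of Course2 = {Title, Dept}, so the common attributes are not a superkey of either fragment. The join is lossy.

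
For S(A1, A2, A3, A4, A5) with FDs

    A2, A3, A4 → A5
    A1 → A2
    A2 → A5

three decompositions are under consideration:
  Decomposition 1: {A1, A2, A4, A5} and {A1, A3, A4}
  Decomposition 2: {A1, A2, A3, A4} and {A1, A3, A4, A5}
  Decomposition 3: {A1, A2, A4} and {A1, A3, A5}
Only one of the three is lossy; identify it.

Decomposition 1: common = {A1, A4}, closure = {A1, A2, A4, A5} → lossless.
Decomposition 2: common = {A1, A3, A4}, closure = {A1, A2, A3, A4, A5} → lossless.
Decomposition 3: common = {A1}, closure = {A1, A2, A5} → lossy.

Decomposition 3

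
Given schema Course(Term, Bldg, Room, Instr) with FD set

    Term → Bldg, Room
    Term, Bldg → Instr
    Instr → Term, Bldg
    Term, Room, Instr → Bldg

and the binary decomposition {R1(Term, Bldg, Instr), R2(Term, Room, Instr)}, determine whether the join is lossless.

Common attributes: R1 ∩ R2 = {Term, Instr}.
Closure of {Term, Instr}: Term → Bldg, Room applies, adding Bldg, Room. So (Term, Instr)⁺ = {Term, Bldg, Room, Instr}.
This closure contains every attribute of R1, so R1 ∩ R2 → R1. The join is lossless.

Yes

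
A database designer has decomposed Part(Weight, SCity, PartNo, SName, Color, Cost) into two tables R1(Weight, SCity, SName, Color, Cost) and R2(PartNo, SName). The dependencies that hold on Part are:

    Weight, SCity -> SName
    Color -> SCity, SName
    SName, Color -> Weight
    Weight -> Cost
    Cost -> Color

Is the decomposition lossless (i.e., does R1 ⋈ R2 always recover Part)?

Common attributes: R1 ∩ R2 = {SName}.
No dependency enlarges {SName}, so (SName)⁺ = {SName}.
The closure contains neither all of R1 = {Weight, SCity, SName, Color, Cost} nor all of R2 = {PartNo, SName}, so the common attributes are not a superkey of either fragment. The join is lossy.

No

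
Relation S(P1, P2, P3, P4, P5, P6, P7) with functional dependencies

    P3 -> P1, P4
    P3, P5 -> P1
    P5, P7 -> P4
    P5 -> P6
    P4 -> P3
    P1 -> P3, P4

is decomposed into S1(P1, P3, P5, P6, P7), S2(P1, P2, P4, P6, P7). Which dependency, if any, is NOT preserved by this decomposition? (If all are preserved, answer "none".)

P3 → P1, P4: restricted closure across fragments reaches P1, P4.
P3, P5 → P1 lies within S1.
P5, P7 → P4: restricted closure across fragments reaches P4.
P5 → P6 lies within S1.
P4 → P3: restricted closure across fragments reaches P3.
P1 → P3, P4: restricted closure across fragments reaches P3, P4.
Every dependency is enforceable on the fragments, so the decomposition is dependency-preserving.

none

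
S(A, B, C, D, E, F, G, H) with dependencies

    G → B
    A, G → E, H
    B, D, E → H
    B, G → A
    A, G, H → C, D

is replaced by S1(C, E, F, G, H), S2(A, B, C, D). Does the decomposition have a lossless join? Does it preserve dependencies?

lossy and not dependency-preserving

Lossless test: (C)⁺ = {C}, which is a superkey of neither fragment — lossy.
Dependency preservation: the restricted closure of {G} across the fragments never reaches {B}, so G → B cannot be enforced without a join — not preserved.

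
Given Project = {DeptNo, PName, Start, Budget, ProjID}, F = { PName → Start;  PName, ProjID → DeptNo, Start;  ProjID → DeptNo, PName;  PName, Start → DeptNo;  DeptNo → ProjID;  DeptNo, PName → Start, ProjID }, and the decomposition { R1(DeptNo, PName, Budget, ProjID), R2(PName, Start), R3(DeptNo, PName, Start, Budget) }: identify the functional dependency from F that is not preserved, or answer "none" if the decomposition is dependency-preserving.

PName → Start lies within R2.
PName, ProjID → DeptNo, Start: restricted closure across fragments reaches DeptNo, Start.
ProjID → DeptNo, PName lies within R1.
PName, Start → DeptNo lies within R3.
DeptNo → ProjID lies within R1.
DeptNo, PName → Start, ProjID: restricted closure across fragments reaches Start, ProjID.
Every dependency is enforceable on the fragments, so the decomposition is dependency-preserving.

none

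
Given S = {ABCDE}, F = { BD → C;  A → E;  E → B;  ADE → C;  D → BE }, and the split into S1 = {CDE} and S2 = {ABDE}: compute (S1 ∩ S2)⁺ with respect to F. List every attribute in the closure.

BCDE

S1 ∩ S2 = {DE}.
E → B applies, adding B
BD → C applies, adding C
Closure: {BCDE}.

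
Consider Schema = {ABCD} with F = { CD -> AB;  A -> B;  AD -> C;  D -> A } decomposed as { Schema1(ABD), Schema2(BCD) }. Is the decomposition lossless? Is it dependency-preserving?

Lossless test: (BD)⁺ = {ABCD}, which contains all of one fragment — lossless.
Dependency preservation: CD → AB; AD → C are not contained in any single fragment, but the restricted closure of each left-hand side across the fragments still reaches the right-hand side; the remaining FDs each lie inside some fragment. All dependencies are preserved.

lossless and dependency-preserving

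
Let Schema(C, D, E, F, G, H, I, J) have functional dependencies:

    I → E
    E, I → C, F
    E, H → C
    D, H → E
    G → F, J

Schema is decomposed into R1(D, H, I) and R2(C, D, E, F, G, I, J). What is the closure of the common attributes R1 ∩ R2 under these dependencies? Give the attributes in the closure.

C, D, E, F, I

R1 ∩ R2 = {D, I}.
I → E applies, adding E
E, I → C, F applies, adding C, F
Closure: {C, D, E, F, I}.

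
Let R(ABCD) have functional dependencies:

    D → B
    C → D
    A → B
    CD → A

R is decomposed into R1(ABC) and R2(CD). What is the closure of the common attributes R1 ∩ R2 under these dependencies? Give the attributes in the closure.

R1 ∩ R2 = {C}.
C → D applies, adding D
CD → A applies, adding A
D → B applies, adding B
Closure: {ABCD}.

ABCD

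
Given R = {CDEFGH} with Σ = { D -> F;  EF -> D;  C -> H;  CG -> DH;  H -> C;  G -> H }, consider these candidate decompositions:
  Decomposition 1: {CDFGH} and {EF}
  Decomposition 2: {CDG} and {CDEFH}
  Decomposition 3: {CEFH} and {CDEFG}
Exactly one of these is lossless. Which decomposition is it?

Decomposition 3

Decomposition 1: common = {F}, closure = {F} → lossy.
Decomposition 2: common = {CD}, closure = {CDFH} → lossy.
Decomposition 3: common = {CEF}, closure = {CDEFH} → lossless.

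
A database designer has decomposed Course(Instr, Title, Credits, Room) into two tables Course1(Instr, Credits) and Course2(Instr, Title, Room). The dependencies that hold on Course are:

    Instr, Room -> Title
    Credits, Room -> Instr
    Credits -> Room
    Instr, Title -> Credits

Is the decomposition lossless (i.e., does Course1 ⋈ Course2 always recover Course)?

No

Common attributes: Course1 ∩ Course2 = {Instr}.
No dependency enlarges {Instr}, so (Instr)⁺ = {Instr}.
The closure contains neither all of Course1 = {Instr, Credits} nor all of Course2 = {Instr, Title, Room}, so the common attributes are not a superkey of either fragment. The join is lossy.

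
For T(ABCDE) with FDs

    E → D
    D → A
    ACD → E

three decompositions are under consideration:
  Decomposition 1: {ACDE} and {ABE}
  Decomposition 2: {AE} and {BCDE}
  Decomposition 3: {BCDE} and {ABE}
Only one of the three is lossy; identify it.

Decomposition 1

Decomposition 1: common = {AE}, closure = {ADE} → lossy.
Decomposition 2: common = {E}, closure = {ADE} → lossless.
Decomposition 3: common = {BE}, closure = {ABDE} → lossless.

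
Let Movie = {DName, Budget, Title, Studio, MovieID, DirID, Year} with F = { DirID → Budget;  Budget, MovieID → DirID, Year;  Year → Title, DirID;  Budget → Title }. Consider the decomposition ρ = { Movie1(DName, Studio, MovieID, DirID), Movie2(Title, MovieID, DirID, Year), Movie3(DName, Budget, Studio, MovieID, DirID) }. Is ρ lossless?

Yes

Chase test. Columns are DName, Budget, Title, Studio, MovieID, DirID, Year; row i has aⱼ where attribute j ∈ Moviei, else bᵢⱼ.
Initial tableau (one row per fragment):
  row 1: a1 b12 b13 a4 a5 a6 b17
  row 2: b21 b22 a3 b24 a5 a6 a7
  row 3: a1 a2 b33 a4 a5 a6 b37
Rows 1 and 2 agree on DirID; apply DirID→Budget and equate their Budget entries.
Rows 1 and 3 agree on DirID; apply DirID→Budget and equate their Budget entries.
Rows 1 and 2 agree on Budget, MovieID; apply Budget, MovieID→DirID, Year and equate their DirID, Year entries.
Rows 1 and 3 agree on Budget, MovieID; apply Budget, MovieID→DirID, Year and equate their DirID, Year entries.
Rows 1 and 2 agree on Year; apply Year→Title, DirID and equate their Title, DirID entries.
Rows 1 and 3 agree on Year; apply Year→Title, DirID and equate their Title, DirID entries.
Row 1 is now all distinguished symbols — the join is lossless.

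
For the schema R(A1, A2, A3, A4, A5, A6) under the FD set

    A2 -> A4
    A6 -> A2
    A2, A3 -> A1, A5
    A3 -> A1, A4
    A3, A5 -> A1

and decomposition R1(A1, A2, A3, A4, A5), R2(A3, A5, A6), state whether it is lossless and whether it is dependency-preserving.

lossy and not dependency-preserving

Lossless test: (A3, A5)⁺ = {A1, A3, A4, A5}, which is a superkey of neither fragment — lossy.
Dependency preservation: the restricted closure of {A6} across the fragments never reaches {A2}, so A6 → A2 cannot be enforced without a join — not preserved.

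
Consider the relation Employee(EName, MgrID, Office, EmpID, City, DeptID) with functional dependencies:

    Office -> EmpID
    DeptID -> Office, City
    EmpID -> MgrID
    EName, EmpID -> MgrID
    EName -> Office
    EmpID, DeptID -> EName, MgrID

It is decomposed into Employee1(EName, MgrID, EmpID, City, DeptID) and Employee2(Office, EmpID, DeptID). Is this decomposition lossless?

Common attributes: Employee1 ∩ Employee2 = {EmpID, DeptID}.
Closure of {EmpID, DeptID}: DeptID → Office, City applies, adding Office, City; EmpID → MgrID applies, adding MgrID; EmpID, DeptID → EName, MgrID applies, adding EName. So (EmpID, DeptID)⁺ = {EName, MgrID, Office, EmpID, City, DeptID}.
This closure contains every attribute of Employee1, so Employee1 ∩ Employee2 → Employee1. The join is lossless.

Yes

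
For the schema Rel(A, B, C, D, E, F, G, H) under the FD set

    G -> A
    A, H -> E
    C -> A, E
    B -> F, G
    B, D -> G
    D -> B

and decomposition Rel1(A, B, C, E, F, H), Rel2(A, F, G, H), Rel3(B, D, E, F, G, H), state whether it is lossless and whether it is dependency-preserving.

Lossless test (chase): Rows 2 and 3 agree on G; apply G→A and equate their A entries. Rows 1 and 2 agree on A, H; apply A, H→E and equate their E entries. Rows 1 and 3 agree on B; apply B→F, G and equate their F, G entries. No row becomes fully distinguished — the join is lossy.
Dependency preservation: every FD's attributes lie within a single fragment, so each can be enforced locally — preserved.

lossy but dependency-preserving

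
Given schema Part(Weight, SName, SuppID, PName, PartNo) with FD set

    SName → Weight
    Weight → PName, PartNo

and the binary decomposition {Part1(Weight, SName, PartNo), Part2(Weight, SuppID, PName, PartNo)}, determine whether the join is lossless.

No

Common attributes: Part1 ∩ Part2 = {Weight, PartNo}.
Closure of {Weight, PartNo}: Weight → PName, PartNo applies, adding PName. So (Weight, PartNo)⁺ = {Weight, PName, PartNo}.
The closure contains neither all of Part1 = {Weight, SName, PartNo} nor all of Part2 = {Weight, SuppID, PName, PartNo}, so the common attributes are not a superkey of either fragment. The join is lossy.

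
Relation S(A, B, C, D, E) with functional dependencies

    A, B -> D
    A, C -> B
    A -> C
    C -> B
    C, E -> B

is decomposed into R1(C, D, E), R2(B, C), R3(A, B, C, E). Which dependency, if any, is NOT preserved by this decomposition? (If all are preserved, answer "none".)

A, B -> D

Check A, B → D: no single fragment contains all of {A, B, D}, and the restricted closure of {A, B} across the fragments never reaches {D}.
A, C → B is preserved.
A → C is preserved.
C → B is preserved.
C, E → B is preserved.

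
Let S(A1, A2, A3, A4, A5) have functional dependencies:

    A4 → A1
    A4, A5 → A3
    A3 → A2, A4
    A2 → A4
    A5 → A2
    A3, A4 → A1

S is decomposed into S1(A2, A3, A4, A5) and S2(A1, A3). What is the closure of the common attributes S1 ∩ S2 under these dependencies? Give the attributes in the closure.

S1 ∩ S2 = {A3}.
A3 → A2, A4 applies, adding A2, A4
A3, A4 → A1 applies, adding A1
Closure: {A1, A2, A3, A4}.

A1, A2, A3, A4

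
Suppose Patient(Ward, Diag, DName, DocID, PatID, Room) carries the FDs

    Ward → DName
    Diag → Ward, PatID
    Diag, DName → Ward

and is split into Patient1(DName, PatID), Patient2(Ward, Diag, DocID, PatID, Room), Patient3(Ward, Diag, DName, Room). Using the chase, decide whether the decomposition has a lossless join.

Yes

Chase test. Columns are Ward, Diag, DName, DocID, PatID, Room; row i has aⱼ where attribute j ∈ Patienti, else bᵢⱼ.
Initial tableau (one row per fragment):
  row 1: b11 b12 a3 b14 a5 b16
  row 2: a1 a2 b23 a4 a5 a6
  row 3: a1 a2 a3 b34 b35 a6
Rows 2 and 3 agree on Ward; apply Ward→DName and equate their DName entries.
Rows 2 and 3 agree on Diag; apply Diag→Ward, PatID and equate their Ward, PatID entries.
Row 2 is now all distinguished symbols — the join is lossless.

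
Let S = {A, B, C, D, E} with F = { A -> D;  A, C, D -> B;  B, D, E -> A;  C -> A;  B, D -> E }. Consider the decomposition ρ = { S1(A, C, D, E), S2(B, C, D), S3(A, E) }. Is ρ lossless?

Yes

Chase test. Columns are A, B, C, D, E; row i has aⱼ where attribute j ∈ Si, else bᵢⱼ.
Initial tableau (one row per fragment):
  row 1: a1 b12 a3 a4 a5
  row 2: b21 a2 a3 a4 b25
  row 3: a1 b32 b33 b34 a5
Rows 1 and 3 agree on A; apply A→D and equate their D entries.
Rows 1 and 2 agree on C; apply C→A and equate their A entries.
Rows 1 and 2 agree on A, C, D; apply A, C, D→B and equate their B entries.
Rows 1 and 2 agree on B, D; apply B, D→E and equate their E entries.
Row 1 is now all distinguished symbols — the join is lossless.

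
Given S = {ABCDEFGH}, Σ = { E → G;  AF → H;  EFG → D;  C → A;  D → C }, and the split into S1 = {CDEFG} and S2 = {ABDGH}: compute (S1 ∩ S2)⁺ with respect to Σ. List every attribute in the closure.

ACDG

S1 ∩ S2 = {DG}.
D → C applies, adding C
C → A applies, adding A
Closure: {ACDG}.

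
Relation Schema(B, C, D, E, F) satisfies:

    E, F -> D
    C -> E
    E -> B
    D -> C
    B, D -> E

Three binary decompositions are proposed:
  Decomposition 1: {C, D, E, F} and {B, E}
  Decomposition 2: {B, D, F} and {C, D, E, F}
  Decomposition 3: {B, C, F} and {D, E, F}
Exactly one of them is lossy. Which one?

Decomposition 1: common = {E}, closure = {B, E} → lossless.
Decomposition 2: common = {D, F}, closure = {B, C, D, E, F} → lossless.
Decomposition 3: common = {F}, closure = {F} → lossy.

Decomposition 3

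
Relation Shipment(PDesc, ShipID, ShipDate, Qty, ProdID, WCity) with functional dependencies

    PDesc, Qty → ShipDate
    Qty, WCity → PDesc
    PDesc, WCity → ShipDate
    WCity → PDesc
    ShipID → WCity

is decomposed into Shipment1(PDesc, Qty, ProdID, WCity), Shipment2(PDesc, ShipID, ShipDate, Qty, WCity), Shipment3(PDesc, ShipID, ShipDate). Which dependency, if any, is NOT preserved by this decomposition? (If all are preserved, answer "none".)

PDesc, Qty → ShipDate lies within Shipment2.
Qty, WCity → PDesc lies within Shipment1.
PDesc, WCity → ShipDate lies within Shipment2.
WCity → PDesc lies within Shipment1.
ShipID → WCity lies within Shipment2.
Every dependency is enforceable on the fragments, so the decomposition is dependency-preserving.

none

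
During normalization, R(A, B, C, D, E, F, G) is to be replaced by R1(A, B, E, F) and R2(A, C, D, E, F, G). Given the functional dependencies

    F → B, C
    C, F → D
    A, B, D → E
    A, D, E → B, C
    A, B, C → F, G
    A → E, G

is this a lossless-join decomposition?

Common attributes: R1 ∩ R2 = {A, E, F}.
Closure of {A, E, F}: F → B, C applies, adding B, C; C, F → D applies, adding D; A, B, C → F, G applies, adding G. So (A, E, F)⁺ = {A, B, C, D, E, F, G}.
This closure contains every attribute of R1, so R1 ∩ R2 → R1. The join is lossless.

Yes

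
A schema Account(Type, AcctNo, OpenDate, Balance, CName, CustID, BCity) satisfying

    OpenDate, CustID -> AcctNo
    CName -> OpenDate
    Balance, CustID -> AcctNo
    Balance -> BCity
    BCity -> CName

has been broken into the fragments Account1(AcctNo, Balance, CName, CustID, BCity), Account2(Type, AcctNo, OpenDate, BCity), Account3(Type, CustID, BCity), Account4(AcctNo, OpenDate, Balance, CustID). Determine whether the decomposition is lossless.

No

Chase test. Columns are Type, AcctNo, OpenDate, Balance, CName, CustID, BCity; row i has aⱼ where attribute j ∈ Accounti, else bᵢⱼ.
Initial tableau (one row per fragment):
  row 1: b11 a2 b13 a4 a5 a6 a7
  row 2: a1 a2 a3 b24 b25 b26 a7
  row 3: a1 b32 b33 b34 b35 a6 a7
  row 4: b41 a2 a3 a4 b45 a6 b47
Rows 1 and 4 agree on Balance; apply Balance→BCity and equate their BCity entries.
Rows 1 and 2 agree on BCity; apply BCity→CName and equate their CName entries.
Rows 1 and 3 agree on BCity; apply BCity→CName and equate their CName entries.
Rows 1 and 4 agree on BCity; apply BCity→CName and equate their CName entries.
Rows 1 and 2 agree on CName; apply CName→OpenDate and equate their OpenDate entries.
Rows 1 and 3 agree on CName; apply CName→OpenDate and equate their OpenDate entries.
Rows 1 and 3 agree on OpenDate, CustID; apply OpenDate, CustID→AcctNo and equate their AcctNo entries.
No row becomes fully distinguished — the join is lossy.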